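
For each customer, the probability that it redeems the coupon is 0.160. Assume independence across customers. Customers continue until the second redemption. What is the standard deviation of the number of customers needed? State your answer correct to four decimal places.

Y = total customers until the second success; negative binomial with r=2, p=0.16.
SD(Y) = √[r(1−p)/p²] = √(65.625000) = 8.100926

8.1009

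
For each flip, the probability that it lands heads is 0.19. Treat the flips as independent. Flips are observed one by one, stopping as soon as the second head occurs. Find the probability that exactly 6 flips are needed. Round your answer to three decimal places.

0.078

Y = trial on which the second success occurs; negative binomial, r=2, p=0.19.
P(Y=6) = C(5,1) · p^2 · (1−p)^4
= 5 · 0.0361 · 0.43047 = 0.07770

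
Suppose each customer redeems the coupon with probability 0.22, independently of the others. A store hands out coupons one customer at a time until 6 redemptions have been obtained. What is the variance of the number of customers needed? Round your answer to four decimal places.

Y = total customers until the sixth success; negative binomial with r=6, p=0.22.
Var(Y) = r(1−p)/p² = 6·0.78 / 0.22² = 96.694215

96.6942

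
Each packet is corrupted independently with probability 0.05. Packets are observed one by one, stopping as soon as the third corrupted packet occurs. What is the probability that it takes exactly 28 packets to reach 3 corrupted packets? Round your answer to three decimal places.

0.012

Y = trial on which the third success occurs; negative binomial, r=3, p=0.05.
P(Y=28) = C(27,2) · p^3 · (1−p)^25
= 351 · 0.000125 · 0.27739 = 0.01217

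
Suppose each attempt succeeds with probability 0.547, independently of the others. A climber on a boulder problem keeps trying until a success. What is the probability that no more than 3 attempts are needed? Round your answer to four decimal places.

Y = number of attempts to the first success; geometric, p = 0.547.
P(Y ≤ 3) = 1 − (1−p)^3 = 1 − 0.092960 = 0.907040

0.9070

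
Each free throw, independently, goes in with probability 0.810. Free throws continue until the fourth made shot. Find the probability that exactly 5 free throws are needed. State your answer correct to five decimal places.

0.32716

Y = trial on which the fourth success occurs; negative binomial, r=4, p=0.81.
P(Y=5) = C(4,3) · p^4 · (1−p)^1
= 4 · 0.43047 · 0.19 = 0.3271551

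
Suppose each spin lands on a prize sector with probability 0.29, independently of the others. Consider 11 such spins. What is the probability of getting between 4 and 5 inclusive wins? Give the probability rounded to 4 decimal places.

0.3337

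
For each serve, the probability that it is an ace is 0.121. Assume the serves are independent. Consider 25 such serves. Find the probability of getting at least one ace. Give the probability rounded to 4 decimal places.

0.9602

P(at least one) = 1 − P(none) = 1 − (1 − 0.121)^25
= 1 − 0.039785 = 0.960215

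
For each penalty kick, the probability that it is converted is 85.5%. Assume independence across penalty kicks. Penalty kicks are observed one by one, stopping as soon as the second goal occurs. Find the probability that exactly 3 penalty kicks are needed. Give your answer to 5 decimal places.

0.21200

Y = trial on which the second success occurs; negative binomial, r=2, p=0.855.
P(Y=3) = C(2,1) · p^2 · (1−p)^1
= 2 · 0.73103 · 0.145 = 0.2119972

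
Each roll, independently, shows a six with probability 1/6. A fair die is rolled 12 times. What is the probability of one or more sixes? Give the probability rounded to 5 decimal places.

0.88784

P(at least one) = 1 − P(none) = 1 − (1 − 0.166667)^12
= 1 − 0.1121567 = 0.8878433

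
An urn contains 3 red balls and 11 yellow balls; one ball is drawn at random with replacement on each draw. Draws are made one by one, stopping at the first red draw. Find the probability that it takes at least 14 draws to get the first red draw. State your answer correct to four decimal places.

0.0435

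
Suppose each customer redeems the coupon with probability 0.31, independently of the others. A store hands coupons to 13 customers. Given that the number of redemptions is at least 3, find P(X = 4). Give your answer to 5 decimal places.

0.28600

X ~ Binomial(13, 0.31). Want P(X=4 | X≥3) = P(X=4) / P(X≥3).
P(X=4) = C(13,4)·0.31^4·0.69^9 = 0.2340963
P(X≥3) = 1 − 0.0080360 − 0.0469347 − 0.1265197 = 0.8185097
Ratio = 0.2340963 / 0.8185097 = 0.2860032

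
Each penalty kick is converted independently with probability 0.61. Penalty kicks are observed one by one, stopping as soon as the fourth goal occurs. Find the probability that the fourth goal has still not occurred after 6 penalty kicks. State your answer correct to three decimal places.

0.435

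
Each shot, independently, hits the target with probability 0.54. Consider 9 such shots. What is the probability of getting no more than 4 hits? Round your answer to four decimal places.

X ~ Binomial(9, 0.54); P(X ≤ 4) = Σ C(9,k) p^k (1−p)^(9−k) over k:
  k=0: C(9,0)·0.54^0·0.46^9 = 0.000922
  k=1: C(9,1)·0.54^1·0.46^8 = 0.009743
  k=2: C(9,2)·0.54^2·0.46^7 = 0.045750
  k=3: C(9,3)·0.54^3·0.46^6 = 0.125316
  k=4: C(9,4)·0.54^4·0.46^5 = 0.220666
Total = 0.402398

0.4024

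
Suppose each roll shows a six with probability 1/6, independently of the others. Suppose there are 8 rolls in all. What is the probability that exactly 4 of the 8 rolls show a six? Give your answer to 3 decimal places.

X ~ Binomial(n=8, p=0.166667).
P(X=4) = C(8,4) · p^4 · (1−p)^4
= 70 · 0.0007716 · 0.48225 = 0.02605

0.026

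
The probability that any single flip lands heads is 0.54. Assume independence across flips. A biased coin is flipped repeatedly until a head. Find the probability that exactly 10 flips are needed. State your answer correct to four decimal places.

0.0005

Geometric (trials to first success), p = 0.54.
P(Y = 10) = (1−p)^9 · p = 0.00092219 · 0.54 = 0.000498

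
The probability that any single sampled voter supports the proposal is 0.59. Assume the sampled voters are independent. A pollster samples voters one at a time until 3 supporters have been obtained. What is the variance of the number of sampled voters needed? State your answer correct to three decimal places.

Y = total sampled voters until the third success; negative binomial with r=3, p=0.59.
Var(Y) = r(1−p)/p² = 3·0.41 / 0.59² = 3.53347

3.533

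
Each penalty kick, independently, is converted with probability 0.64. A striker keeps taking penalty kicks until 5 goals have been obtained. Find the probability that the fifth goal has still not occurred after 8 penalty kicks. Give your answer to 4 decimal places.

0.3153

Needing more than 8 penalty kicks ⇔ fewer than 5 successes in the first 8. With X ~ Binomial(8, 0.64), P(Y > 8) = P(X ≤ 4).
  k=0: C(8,0)·0.64^0·0.36^8 = 0.000282
  k=1: C(8,1)·0.64^1·0.36^7 = 0.004012
  k=2: C(8,2)·0.64^2·0.36^6 = 0.024965
  k=3: C(8,3)·0.64^3·0.36^5 = 0.088765
  k=4: C(8,4)·0.64^4·0.36^4 = 0.197255
P(X ≤ 4) = 0.315279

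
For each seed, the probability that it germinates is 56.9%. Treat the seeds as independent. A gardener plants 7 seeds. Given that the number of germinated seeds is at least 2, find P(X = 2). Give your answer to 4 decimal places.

0.1041

X ~ Binomial(7, 0.569). Want P(X=2 | X≥2) = P(X=2) / P(X≥2).
P(X=2) = C(7,2)·0.569^2·0.431^5 = 0.101118
P(X≥2) = 1 − 0.002763 − 0.025531 = 0.971706
Ratio = 0.101118 / 0.971706 = 0.104063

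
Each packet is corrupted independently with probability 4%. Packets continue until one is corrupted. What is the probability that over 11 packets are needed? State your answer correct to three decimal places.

Y = number of packets to the first success; geometric, p = 0.04.
P(Y > 11) = P(first 11 all fail) = (1−p)^11 = 0.63824

0.638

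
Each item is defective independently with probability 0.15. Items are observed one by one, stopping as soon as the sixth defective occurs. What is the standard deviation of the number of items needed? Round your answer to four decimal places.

15.0555

Y = total items until the sixth success; negative binomial with r=6, p=0.15.
SD(Y) = √[r(1−p)/p²] = √(226.666667) = 15.055453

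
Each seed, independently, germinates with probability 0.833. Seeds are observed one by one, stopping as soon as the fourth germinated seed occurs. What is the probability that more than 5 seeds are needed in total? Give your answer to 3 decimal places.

Needing more than 5 seeds ⇔ fewer than 4 successes in the first 5. With X ~ Binomial(5, 0.833), P(Y > 5) = P(X ≤ 3).
  k=0: C(5,0)·0.833^0·0.167^5 = 0.00013
  k=1: C(5,1)·0.833^1·0.167^4 = 0.00324
  k=2: C(5,2)·0.833^2·0.167^3 = 0.03232
  k=3: C(5,3)·0.833^3·0.167^2 = 0.16120
P(X ≤ 3) = 0.19689

0.197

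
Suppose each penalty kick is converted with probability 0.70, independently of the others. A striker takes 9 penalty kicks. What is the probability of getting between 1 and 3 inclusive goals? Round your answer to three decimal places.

0.025

X ~ Binomial(9, 0.70); P(1 ≤ X ≤ 3) = Σ C(9,k) p^k (1−p)^(9−k) over k:
  k=1: C(9,1)·0.70^1·0.30^8 = 0.00041
  k=2: C(9,2)·0.70^2·0.30^7 = 0.00386
  k=3: C(9,3)·0.70^3·0.30^6 = 0.02100
Total = 0.02528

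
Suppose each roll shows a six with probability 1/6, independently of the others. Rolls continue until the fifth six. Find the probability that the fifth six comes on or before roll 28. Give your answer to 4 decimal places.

0.5105

Finishing within 28 rolls ⇔ at least 5 successes in the first 28. With X ~ Binomial(28, 0.166667), P(Y ≤ 28) = 1 − P(X ≤ 4).
  k=0: C(28,0)·0.166667^0·0.833333^28 = 0.006066
  k=1: C(28,1)·0.166667^1·0.833333^27 = 0.033971
  k=2: C(28,2)·0.166667^2·0.833333^26 = 0.091723
  k=3: C(28,3)·0.166667^3·0.833333^25 = 0.158986
  k=4: C(28,4)·0.166667^4·0.833333^24 = 0.198733
1 − 0.489479 = 0.510521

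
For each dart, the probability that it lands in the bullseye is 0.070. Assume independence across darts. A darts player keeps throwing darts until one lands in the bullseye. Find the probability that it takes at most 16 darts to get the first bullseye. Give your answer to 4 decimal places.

Y = number of darts to the first success; geometric, p = 0.07.
P(Y ≤ 16) = 1 − (1−p)^16 = 1 − 0.313132 = 0.686868

0.6869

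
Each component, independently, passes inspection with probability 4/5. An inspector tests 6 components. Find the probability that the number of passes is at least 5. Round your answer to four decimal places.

X ~ Binomial(6, 0.80); P(X ≥ 5) = Σ C(6,k) p^k (1−p)^(6−k) over k:
  k=5: C(6,5)·0.80^5·0.20^1 = 0.393216
  k=6: C(6,6)·0.80^6·0.20^0 = 0.262144
Total = 0.655360

0.6554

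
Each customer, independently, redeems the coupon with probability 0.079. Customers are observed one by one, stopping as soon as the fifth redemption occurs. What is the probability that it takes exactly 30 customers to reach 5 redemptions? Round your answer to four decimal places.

Y = trial on which the fifth success occurs; negative binomial, r=5, p=0.079.
P(Y=30) = C(29,4) · p^5 · (1−p)^25
= 23751 · 3.0771e-06 · 0.12779 = 0.009339

0.0093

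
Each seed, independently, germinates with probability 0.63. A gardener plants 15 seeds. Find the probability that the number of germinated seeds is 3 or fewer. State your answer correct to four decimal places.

0.0009

X ~ Binomial(15, 0.63); P(X ≤ 3) = Σ C(15,k) p^k (1−p)^(15−k) over k:
  k=0: C(15,0)·0.63^0·0.37^15 = 0.000000
  k=1: C(15,1)·0.63^1·0.37^14 = 0.000009
  k=2: C(15,2)·0.63^2·0.37^13 = 0.000102
  k=3: C(15,3)·0.63^3·0.37^12 = 0.000749
Total = 0.000859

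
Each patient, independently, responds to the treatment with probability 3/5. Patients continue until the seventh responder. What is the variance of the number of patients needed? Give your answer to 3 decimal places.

Y = total patients until the seventh success; negative binomial with r=7, p=0.60.
Var(Y) = r(1−p)/p² = 7·0.40 / 0.60² = 7.77778

7.778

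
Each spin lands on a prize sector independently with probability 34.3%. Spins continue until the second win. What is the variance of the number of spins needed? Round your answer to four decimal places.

11.1688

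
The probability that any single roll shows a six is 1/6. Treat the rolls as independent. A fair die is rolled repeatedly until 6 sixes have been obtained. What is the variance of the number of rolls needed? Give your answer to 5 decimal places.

Y = total rolls until the sixth success; negative binomial with r=6, p=0.166667.
Var(Y) = r(1−p)/p² = 6·0.833333 / 0.166667² = 180.0000000

180.00000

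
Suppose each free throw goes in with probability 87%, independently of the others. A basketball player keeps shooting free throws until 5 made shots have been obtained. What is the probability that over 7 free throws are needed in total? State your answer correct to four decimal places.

Needing more than 7 free throws ⇔ fewer than 5 successes in the first 7. With X ~ Binomial(7, 0.87), P(Y > 7) = P(X ≤ 4).
  k=0: C(7,0)·0.87^0·0.13^7 = 0.000001
  k=1: C(7,1)·0.87^1·0.13^6 = 0.000029
  k=2: C(7,2)·0.87^2·0.13^5 = 0.000590
  k=3: C(7,3)·0.87^3·0.13^4 = 0.006583
  k=4: C(7,4)·0.87^4·0.13^3 = 0.044053
P(X ≤ 4) = 0.051256

0.0513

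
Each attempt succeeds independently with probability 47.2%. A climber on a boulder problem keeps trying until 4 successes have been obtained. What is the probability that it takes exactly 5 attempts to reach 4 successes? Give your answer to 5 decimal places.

Y = trial on which the fourth success occurs; negative binomial, r=4, p=0.472.
P(Y=5) = C(4,3) · p^4 · (1−p)^1
= 4 · 0.049633 · 0.528 = 0.1048243

0.10482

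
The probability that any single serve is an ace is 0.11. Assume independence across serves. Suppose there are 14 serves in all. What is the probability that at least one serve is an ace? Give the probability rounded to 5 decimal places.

0.80436

P(at least one) = 1 − P(none) = 1 − (1 − 0.11)^14
= 1 − 0.1956411 = 0.8043589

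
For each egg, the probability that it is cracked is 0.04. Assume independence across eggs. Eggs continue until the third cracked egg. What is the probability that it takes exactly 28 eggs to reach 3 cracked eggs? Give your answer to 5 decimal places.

Y = trial on which the third success occurs; negative binomial, r=3, p=0.04.
P(Y=28) = C(27,2) · p^3 · (1−p)^25
= 351 · 6.4e-05 · 0.3604 = 0.0080960

0.00810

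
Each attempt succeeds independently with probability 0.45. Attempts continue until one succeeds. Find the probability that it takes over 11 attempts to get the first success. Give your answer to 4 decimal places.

Y = number of attempts to the first success; geometric, p = 0.45.
P(Y > 11) = P(first 11 all fail) = (1−p)^11 = 0.001393

0.0014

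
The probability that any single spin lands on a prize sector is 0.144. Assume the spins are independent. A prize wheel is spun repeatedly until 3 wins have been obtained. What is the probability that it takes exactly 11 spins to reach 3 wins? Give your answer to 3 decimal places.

Y = trial on which the third success occurs; negative binomial, r=3, p=0.144.
P(Y=11) = C(10,2) · p^3 · (1−p)^8
= 45 · 0.002986 · 0.28826 = 0.03873

0.039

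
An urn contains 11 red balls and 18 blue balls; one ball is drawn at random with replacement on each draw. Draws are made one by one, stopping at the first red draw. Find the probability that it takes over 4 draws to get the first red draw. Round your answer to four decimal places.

0.1484

Y = number of draws to the first success; geometric, p = 0.379310.
P(Y > 4) = P(first 4 all fail) = (1−p)^4 = 0.148422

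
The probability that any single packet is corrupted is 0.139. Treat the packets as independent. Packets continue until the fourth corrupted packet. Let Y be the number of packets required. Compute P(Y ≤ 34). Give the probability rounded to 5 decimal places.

0.71452

Finishing within 34 packets ⇔ at least 4 successes in the first 34. With X ~ Binomial(34, 0.139), P(Y ≤ 34) = 1 − P(X ≤ 3).
  k=0: C(34,0)·0.139^0·0.861^34 = 0.0061675
  k=1: C(34,1)·0.139^1·0.861^33 = 0.0338530
  k=2: C(34,2)·0.139^2·0.861^32 = 0.0901765
  k=3: C(34,3)·0.139^3·0.861^31 = 0.1552865
1 − 0.2854835 = 0.7145165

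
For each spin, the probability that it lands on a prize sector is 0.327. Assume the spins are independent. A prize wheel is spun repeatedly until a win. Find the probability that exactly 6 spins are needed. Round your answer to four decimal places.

0.0451

Geometric (trials to first success), p = 0.327.
P(Y = 6) = (1−p)^5 · p = 0.13806 · 0.327 = 0.045146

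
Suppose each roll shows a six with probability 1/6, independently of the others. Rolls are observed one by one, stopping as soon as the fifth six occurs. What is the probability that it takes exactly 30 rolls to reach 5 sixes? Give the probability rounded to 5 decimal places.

0.03202

Y = trial on which the fifth success occurs; negative binomial, r=5, p=0.166667.
P(Y=30) = C(29,4) · p^5 · (1−p)^25
= 23751 · 0.0001286 · 0.010483 = 0.0320180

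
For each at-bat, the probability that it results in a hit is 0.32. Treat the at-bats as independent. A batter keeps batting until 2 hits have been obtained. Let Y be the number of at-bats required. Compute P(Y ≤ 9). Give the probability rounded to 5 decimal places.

0.83725

Finishing within 9 at-bats ⇔ at least 2 successes in the first 9. With X ~ Binomial(9, 0.32), P(Y ≤ 9) = 1 − P(X ≤ 1).
  k=0: C(9,0)·0.32^0·0.68^9 = 0.0310871
  k=1: C(9,1)·0.32^1·0.68^8 = 0.1316630
1 − 0.1627501 = 0.8372499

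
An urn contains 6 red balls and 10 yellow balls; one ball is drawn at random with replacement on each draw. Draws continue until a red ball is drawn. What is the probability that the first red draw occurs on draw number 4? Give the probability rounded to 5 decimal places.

Geometric (trials to first success), p = 0.375.
P(Y = 4) = (1−p)^3 · p = 0.24414 · 0.375 = 0.0915527

0.09155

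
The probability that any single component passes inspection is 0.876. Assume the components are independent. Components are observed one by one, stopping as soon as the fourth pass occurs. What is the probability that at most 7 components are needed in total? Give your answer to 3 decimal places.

Finishing within 7 components ⇔ at least 4 successes in the first 7. With X ~ Binomial(7, 0.876), P(Y ≤ 7) = 1 − P(X ≤ 3).
  k=0: C(7,0)·0.876^0·0.124^7 = 0.00000
  k=1: C(7,1)·0.876^1·0.124^6 = 0.00002
  k=2: C(7,2)·0.876^2·0.124^5 = 0.00047
  k=3: C(7,3)·0.876^3·0.124^4 = 0.00556
1 − 0.00606 = 0.99394

0.994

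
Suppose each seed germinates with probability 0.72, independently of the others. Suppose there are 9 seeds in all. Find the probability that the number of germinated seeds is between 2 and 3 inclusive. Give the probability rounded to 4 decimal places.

0.0176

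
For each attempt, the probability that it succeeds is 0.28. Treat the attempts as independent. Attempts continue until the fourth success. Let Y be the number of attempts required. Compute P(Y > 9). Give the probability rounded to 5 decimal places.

0.77399

Needing more than 9 attempts ⇔ fewer than 4 successes in the first 9. With X ~ Binomial(9, 0.28), P(Y > 9) = P(X ≤ 3).
  k=0: C(9,0)·0.28^0·0.72^9 = 0.0519987
  k=1: C(9,1)·0.28^1·0.72^8 = 0.1819954
  k=2: C(9,2)·0.28^2·0.72^7 = 0.2831040
  k=3: C(9,3)·0.28^3·0.72^6 = 0.2568907
P(X ≤ 3) = 0.7739888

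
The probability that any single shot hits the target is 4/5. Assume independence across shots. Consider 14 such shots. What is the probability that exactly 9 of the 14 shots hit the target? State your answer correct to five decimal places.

0.08599

X ~ Binomial(n=14, p=0.80).
P(X=9) = C(14,9) · p^9 · (1−p)^5
= 2002 · 0.13422 · 0.00032 = 0.0859852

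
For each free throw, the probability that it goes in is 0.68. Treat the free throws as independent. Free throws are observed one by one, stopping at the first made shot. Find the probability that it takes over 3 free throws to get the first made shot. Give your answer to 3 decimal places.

Y = number of free throws to the first success; geometric, p = 0.68.
P(Y > 3) = P(first 3 all fail) = (1−p)^3 = 0.03277

0.033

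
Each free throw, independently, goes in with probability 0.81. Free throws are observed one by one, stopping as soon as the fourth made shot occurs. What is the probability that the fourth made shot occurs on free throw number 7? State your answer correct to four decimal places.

0.0591

Y = trial on which the fourth success occurs; negative binomial, r=4, p=0.81.
P(Y=7) = C(6,3) · p^4 · (1−p)^3
= 20 · 0.43047 · 0.006859 = 0.059051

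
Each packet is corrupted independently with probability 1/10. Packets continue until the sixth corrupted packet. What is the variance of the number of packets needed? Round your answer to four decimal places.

540.0000

Y = total packets until the sixth success; negative binomial with r=6, p=0.10.
Var(Y) = r(1−p)/p² = 6·0.90 / 0.10² = 540.000000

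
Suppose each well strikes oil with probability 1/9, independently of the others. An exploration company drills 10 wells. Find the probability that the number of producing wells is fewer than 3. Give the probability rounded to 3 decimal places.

X ~ Binomial(10, 0.111111); P(X ≤ 2) = Σ C(10,k) p^k (1−p)^(10−k) over k:
  k=0: C(10,0)·0.111111^0·0.888889^10 = 0.30795
  k=1: C(10,1)·0.111111^1·0.888889^9 = 0.38493
  k=2: C(10,2)·0.111111^2·0.888889^8 = 0.21652
Total = 0.90940

0.909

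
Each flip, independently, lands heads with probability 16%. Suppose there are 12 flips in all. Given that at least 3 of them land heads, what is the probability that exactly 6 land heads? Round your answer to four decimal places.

X ~ Binomial(12, 0.16). Want P(X=6 | X≥3) = P(X=6) / P(X≥3).
P(X=6) = C(12,6)·0.16^6·0.84^6 = 0.005446
P(X≥3) = 1 − 0.123410 − 0.282081 − 0.295513 = 0.298996
Ratio = 0.005446 / 0.298996 = 0.018214

0.0182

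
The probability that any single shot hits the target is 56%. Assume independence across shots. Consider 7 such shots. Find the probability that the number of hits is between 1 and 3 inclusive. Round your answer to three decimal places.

X ~ Binomial(7, 0.56); P(1 ≤ X ≤ 3) = Σ C(7,k) p^k (1−p)^(7−k) over k:
  k=1: C(7,1)·0.56^1·0.44^6 = 0.02844
  k=2: C(7,2)·0.56^2·0.44^5 = 0.10861
  k=3: C(7,3)·0.56^3·0.44^4 = 0.23038
Total = 0.36743

0.367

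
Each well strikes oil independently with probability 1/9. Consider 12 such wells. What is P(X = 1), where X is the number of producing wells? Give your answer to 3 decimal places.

0.365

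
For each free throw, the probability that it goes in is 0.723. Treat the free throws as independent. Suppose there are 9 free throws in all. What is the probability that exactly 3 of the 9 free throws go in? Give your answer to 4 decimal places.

0.0143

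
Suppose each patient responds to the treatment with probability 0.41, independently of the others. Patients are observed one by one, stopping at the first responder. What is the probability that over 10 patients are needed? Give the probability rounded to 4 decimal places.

Y = number of patients to the first success; geometric, p = 0.41.
P(Y > 10) = P(first 10 all fail) = (1−p)^10 = 0.005111

0.0051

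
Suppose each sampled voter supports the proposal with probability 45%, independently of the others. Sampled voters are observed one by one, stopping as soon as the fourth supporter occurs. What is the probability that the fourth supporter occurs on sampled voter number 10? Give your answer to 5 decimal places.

0.09535

Y = trial on which the fourth success occurs; negative binomial, r=4, p=0.45.
P(Y=10) = C(9,3) · p^4 · (1−p)^6
= 84 · 0.041006 · 0.027681 = 0.0953467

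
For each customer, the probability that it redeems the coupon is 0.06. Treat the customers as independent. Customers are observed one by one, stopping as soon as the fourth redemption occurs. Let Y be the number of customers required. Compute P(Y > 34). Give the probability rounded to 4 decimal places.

Needing more than 34 customers ⇔ fewer than 4 successes in the first 34. With X ~ Binomial(34, 0.06), P(Y > 34) = P(X ≤ 3).
  k=0: C(34,0)·0.06^0·0.94^34 = 0.121996
  k=1: C(34,1)·0.06^1·0.94^33 = 0.264758
  k=2: C(34,2)·0.06^2·0.94^32 = 0.278841
  k=3: C(34,3)·0.06^3·0.94^31 = 0.189849
P(X ≤ 3) = 0.855445

0.8554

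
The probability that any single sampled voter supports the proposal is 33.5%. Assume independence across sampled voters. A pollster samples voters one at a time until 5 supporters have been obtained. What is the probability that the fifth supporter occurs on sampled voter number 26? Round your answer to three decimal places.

Y = trial on which the fifth success occurs; negative binomial, r=5, p=0.335.
P(Y=26) = C(25,4) · p^5 · (1−p)^21
= 12650 · 0.0042191 · 0.00019022 = 0.01015

0.010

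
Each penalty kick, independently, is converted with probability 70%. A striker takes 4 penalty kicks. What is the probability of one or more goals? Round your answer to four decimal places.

0.9919

P(at least one) = 1 − P(none) = 1 − (1 − 0.70)^4
= 1 − 0.008100 = 0.991900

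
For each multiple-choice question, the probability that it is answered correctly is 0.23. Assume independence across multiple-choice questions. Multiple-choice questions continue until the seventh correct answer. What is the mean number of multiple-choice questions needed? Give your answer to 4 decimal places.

30.4348

Y = total multiple-choice questions until the seventh success; negative binomial with r=7, p=0.23.
E[Y] = r / p = 7 / 0.23 = 30.434783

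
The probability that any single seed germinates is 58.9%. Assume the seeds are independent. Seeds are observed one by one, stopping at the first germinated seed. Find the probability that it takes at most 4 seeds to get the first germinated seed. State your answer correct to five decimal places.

Y = number of seeds to the first success; geometric, p = 0.589.
P(Y ≤ 4) = 1 − (1−p)^4 = 1 − 0.0285343 = 0.9714657

0.97147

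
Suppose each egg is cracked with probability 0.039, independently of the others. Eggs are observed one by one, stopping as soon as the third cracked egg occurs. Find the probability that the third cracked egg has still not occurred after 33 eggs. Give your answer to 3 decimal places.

0.863

Needing more than 33 eggs ⇔ fewer than 3 successes in the first 33. With X ~ Binomial(33, 0.039), P(Y > 33) = P(X ≤ 2).
  k=0: C(33,0)·0.039^0·0.961^33 = 0.26907
  k=1: C(33,1)·0.039^1·0.961^32 = 0.36035
  k=2: C(33,2)·0.039^2·0.961^31 = 0.23399
P(X ≤ 2) = 0.86341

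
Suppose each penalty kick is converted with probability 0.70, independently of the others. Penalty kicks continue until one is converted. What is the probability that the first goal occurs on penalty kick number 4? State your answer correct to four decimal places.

0.0189

Geometric (trials to first success), p = 0.70.
P(Y = 4) = (1−p)^3 · p = 0.027 · 0.70 = 0.018900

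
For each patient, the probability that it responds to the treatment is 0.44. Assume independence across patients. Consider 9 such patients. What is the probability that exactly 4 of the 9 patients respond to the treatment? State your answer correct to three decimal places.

0.260

X ~ Binomial(n=9, p=0.44).
P(X=4) = C(9,4) · p^4 · (1−p)^5
= 126 · 0.037481 · 0.055073 = 0.26009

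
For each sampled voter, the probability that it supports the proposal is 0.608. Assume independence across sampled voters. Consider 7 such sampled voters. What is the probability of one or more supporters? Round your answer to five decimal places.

P(at least one) = 1 − P(none) = 1 − (1 − 0.608)^7
= 1 − 0.0014223 = 0.9985777

0.99858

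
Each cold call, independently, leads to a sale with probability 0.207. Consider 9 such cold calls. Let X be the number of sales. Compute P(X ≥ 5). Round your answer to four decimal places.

0.0226

X ~ Binomial(9, 0.207); P(X ≥ 5) = Σ C(9,k) p^k (1−p)^(9−k) over k:
  k=5: C(9,5)·0.207^5·0.793^4 = 0.018937
  k=6: C(9,6)·0.207^6·0.793^3 = 0.003295
  k=7: C(9,7)·0.207^7·0.793^2 = 0.000369
  k=8: C(9,8)·0.207^8·0.793^1 = 0.000024
  k=9: C(9,9)·0.207^9·0.793^0 = 0.000001
Total = 0.022626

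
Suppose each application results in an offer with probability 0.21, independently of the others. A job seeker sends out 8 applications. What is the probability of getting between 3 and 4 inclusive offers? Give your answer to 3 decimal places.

0.213

X ~ Binomial(8, 0.21); P(3 ≤ X ≤ 4) = Σ C(8,k) p^k (1−p)^(8−k) over k:
  k=3: C(8,3)·0.21^3·0.79^5 = 0.15958
  k=4: C(8,4)·0.21^4·0.79^4 = 0.05303
Total = 0.21261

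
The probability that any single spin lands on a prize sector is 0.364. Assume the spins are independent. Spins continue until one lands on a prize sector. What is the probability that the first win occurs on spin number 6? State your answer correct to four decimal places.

Geometric (trials to first success), p = 0.364.
P(Y = 6) = (1−p)^5 · p = 0.10406 · 0.364 = 0.037878

0.0379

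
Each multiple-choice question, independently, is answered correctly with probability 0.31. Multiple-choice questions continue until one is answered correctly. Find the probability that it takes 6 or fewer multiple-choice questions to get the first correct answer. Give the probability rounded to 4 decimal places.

Y = number of multiple-choice questions to the first success; geometric, p = 0.31.
P(Y ≤ 6) = 1 − (1−p)^6 = 1 − 0.107918 = 0.892082

0.8921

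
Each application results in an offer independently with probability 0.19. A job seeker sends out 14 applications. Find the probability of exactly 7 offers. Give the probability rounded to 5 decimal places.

0.00702

X ~ Binomial(n=14, p=0.19).
P(X=7) = C(14,7) · p^7 · (1−p)^7
= 3432 · 8.9387e-06 · 0.22877 = 0.0070181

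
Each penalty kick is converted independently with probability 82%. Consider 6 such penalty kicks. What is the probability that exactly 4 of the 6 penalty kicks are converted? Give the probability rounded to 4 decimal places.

X ~ Binomial(n=6, p=0.82).
P(X=4) = C(6,4) · p^4 · (1−p)^2
= 15 · 0.45212 · 0.0324 = 0.219731

0.2197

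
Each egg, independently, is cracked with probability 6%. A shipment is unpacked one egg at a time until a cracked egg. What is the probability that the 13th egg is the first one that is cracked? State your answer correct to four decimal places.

Geometric (trials to first success), p = 0.06.
P(Y = 13) = (1−p)^12 · p = 0.47592 · 0.06 = 0.028555

0.0286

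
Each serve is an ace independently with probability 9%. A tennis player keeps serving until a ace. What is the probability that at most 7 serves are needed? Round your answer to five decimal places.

0.48324

Y = number of serves to the first success; geometric, p = 0.09.
P(Y ≤ 7) = 1 − (1−p)^7 = 1 − 0.5167610 = 0.4832390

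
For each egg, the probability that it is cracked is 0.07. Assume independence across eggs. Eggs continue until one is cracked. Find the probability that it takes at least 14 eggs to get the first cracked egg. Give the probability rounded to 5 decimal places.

0.38929

Y = number of eggs to the first success; geometric, p = 0.07.
P(Y > 13) = P(first 13 all fail) = (1−p)^13 = 0.3892946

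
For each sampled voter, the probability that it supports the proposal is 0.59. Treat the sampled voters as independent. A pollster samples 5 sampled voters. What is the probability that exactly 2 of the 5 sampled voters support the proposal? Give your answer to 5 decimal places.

0.23991

X ~ Binomial(n=5, p=0.59).
P(X=2) = C(5,2) · p^2 · (1−p)^3
= 10 · 0.3481 · 0.068921 = 0.2399140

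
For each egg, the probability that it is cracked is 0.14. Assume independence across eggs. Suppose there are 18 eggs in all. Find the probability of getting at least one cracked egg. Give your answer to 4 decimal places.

P(at least one) = 1 − P(none) = 1 − (1 − 0.14)^18
= 1 − 0.066217 = 0.933783

0.9338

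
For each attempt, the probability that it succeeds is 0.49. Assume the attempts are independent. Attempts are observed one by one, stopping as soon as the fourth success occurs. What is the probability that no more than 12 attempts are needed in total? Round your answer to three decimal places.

0.917

Finishing within 12 attempts ⇔ at least 4 successes in the first 12. With X ~ Binomial(12, 0.49), P(Y ≤ 12) = 1 − P(X ≤ 3).
  k=0: C(12,0)·0.49^0·0.51^12 = 0.00031
  k=1: C(12,1)·0.49^1·0.51^11 = 0.00357
  k=2: C(12,2)·0.49^2·0.51^10 = 0.01886
  k=3: C(12,3)·0.49^3·0.51^9 = 0.06041
1 − 0.08316 = 0.91684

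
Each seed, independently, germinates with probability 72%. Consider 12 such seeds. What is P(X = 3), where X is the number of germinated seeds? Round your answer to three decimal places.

0.001

X ~ Binomial(n=12, p=0.72).
P(X=3) = C(12,3) · p^3 · (1−p)^9
= 220 · 0.37325 · 1.0578e-05 = 0.00087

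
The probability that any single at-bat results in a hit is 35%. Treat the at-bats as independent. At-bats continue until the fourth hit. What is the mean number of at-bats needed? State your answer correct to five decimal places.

11.42857

Y = total at-bats until the fourth success; negative binomial with r=4, p=0.35.
E[Y] = r / p = 4 / 0.35 = 11.4285714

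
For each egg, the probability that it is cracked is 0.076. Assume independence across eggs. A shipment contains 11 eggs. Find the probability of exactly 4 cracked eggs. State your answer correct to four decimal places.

X ~ Binomial(n=11, p=0.076).
P(X=4) = C(11,4) · p^4 · (1−p)^7
= 330 · 3.3362e-05 · 0.57505 = 0.006331

0.0063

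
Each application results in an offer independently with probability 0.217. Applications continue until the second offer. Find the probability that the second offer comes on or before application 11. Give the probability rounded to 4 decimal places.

0.7254

Finishing within 11 applications ⇔ at least 2 successes in the first 11. With X ~ Binomial(11, 0.217), P(Y ≤ 11) = 1 − P(X ≤ 1).
  k=0: C(11,0)·0.217^0·0.783^11 = 0.067823
  k=1: C(11,1)·0.217^1·0.783^10 = 0.206762
1 − 0.274585 = 0.725415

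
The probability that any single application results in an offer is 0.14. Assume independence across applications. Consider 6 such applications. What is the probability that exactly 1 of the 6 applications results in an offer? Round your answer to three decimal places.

X ~ Binomial(n=6, p=0.14).
P(X=1) = C(6,1) · p^1 · (1−p)^5
= 6 · 0.14 · 0.47043 = 0.39516

0.395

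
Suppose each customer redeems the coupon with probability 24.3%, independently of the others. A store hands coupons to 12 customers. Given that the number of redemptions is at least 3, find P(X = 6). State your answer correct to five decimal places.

0.06095

X ~ Binomial(12, 0.243). Want P(X=6 | X≥3) = P(X=6) / P(X≥3).
P(X=6) = C(12,6)·0.243^6·0.757^6 = 0.0358002
P(X≥3) = 1 − 0.0354120 − 0.1364087 − 0.2408326 = 0.5873467
Ratio = 0.0358002 / 0.5873467 = 0.0609523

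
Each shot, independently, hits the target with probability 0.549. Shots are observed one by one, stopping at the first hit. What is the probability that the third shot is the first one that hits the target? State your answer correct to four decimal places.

0.1117

Geometric (trials to first success), p = 0.549.
P(Y = 3) = (1−p)^2 · p = 0.2034 · 0.549 = 0.111667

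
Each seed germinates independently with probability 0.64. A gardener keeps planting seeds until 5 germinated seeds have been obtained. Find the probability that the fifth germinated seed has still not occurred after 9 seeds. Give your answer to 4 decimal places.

0.1890

Needing more than 9 seeds ⇔ fewer than 5 successes in the first 9. With X ~ Binomial(9, 0.64), P(Y > 9) = P(X ≤ 4).
  k=0: C(9,0)·0.64^0·0.36^9 = 0.000102
  k=1: C(9,1)·0.64^1·0.36^8 = 0.001625
  k=2: C(9,2)·0.64^2·0.36^7 = 0.011555
  k=3: C(9,3)·0.64^3·0.36^6 = 0.047933
  k=4: C(9,4)·0.64^4·0.36^5 = 0.127821
P(X ≤ 4) = 0.189036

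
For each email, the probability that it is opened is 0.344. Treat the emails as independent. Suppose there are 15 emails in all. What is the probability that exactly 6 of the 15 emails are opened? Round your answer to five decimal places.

0.18659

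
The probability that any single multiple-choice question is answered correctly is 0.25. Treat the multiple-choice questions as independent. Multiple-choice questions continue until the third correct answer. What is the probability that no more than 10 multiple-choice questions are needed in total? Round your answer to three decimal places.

0.474

Finishing within 10 multiple-choice questions ⇔ at least 3 successes in the first 10. With X ~ Binomial(10, 0.25), P(Y ≤ 10) = 1 − P(X ≤ 2).
  k=0: C(10,0)·0.25^0·0.75^10 = 0.05631
  k=1: C(10,1)·0.25^1·0.75^9 = 0.18771
  k=2: C(10,2)·0.25^2·0.75^8 = 0.28157
1 − 0.52559 = 0.47441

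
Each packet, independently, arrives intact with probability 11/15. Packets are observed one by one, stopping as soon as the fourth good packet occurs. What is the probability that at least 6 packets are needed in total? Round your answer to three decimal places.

Needing more than 5 packets ⇔ fewer than 4 successes in the first 5. With X ~ Binomial(5, 0.733333), P(Y > 5) = P(X ≤ 3).
  k=0: C(5,0)·0.733333^0·0.266667^5 = 0.00135
  k=1: C(5,1)·0.733333^1·0.266667^4 = 0.01854
  k=2: C(5,2)·0.733333^2·0.266667^3 = 0.10198
  k=3: C(5,3)·0.733333^3·0.266667^2 = 0.28044
P(X ≤ 3) = 0.40231

0.402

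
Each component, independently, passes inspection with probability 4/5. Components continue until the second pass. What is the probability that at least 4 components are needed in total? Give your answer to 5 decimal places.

0.10400

Needing more than 3 components ⇔ fewer than 2 successes in the first 3. With X ~ Binomial(3, 0.80), P(Y > 3) = P(X ≤ 1).
  k=0: C(3,0)·0.80^0·0.20^3 = 0.0080000
  k=1: C(3,1)·0.80^1·0.20^2 = 0.0960000
P(X ≤ 1) = 0.1040000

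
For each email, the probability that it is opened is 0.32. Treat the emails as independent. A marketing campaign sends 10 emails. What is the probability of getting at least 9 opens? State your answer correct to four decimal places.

X ~ Binomial(10, 0.32); P(X ≥ 9) = Σ C(10,k) p^k (1−p)^(10−k) over k:
  k=9: C(10,9)·0.32^9·0.68^1 = 0.000239
  k=10: C(10,10)·0.32^10·0.68^0 = 0.000011
Total = 0.000251

0.0003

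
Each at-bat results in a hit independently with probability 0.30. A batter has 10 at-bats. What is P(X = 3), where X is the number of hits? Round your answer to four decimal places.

0.2668

X ~ Binomial(n=10, p=0.30).
P(X=3) = C(10,3) · p^3 · (1−p)^7
= 120 · 0.027 · 0.082354 = 0.266828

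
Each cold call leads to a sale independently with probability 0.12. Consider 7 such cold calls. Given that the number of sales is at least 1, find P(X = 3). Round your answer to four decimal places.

0.0613

X ~ Binomial(7, 0.12). Want P(X=3 | X≥1) = P(X=3) / P(X≥1).
P(X=3) = C(7,3)·0.12^3·0.88^4 = 0.036270
P(X≥1) = 1 − 0.408676 = 0.591324
Ratio = 0.036270 / 0.591324 = 0.061336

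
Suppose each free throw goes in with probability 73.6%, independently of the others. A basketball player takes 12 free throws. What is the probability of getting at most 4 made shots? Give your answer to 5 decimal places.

0.00404

X ~ Binomial(12, 0.736); P(X ≤ 4) = Σ C(12,k) p^k (1−p)^(12−k) over k:
  k=0: C(12,0)·0.736^0·0.264^12 = 0.0000001
  k=1: C(12,1)·0.736^1·0.264^11 = 0.0000038
  k=2: C(12,2)·0.736^2·0.264^10 = 0.0000588
  k=3: C(12,3)·0.736^3·0.264^9 = 0.0005464
  k=4: C(12,4)·0.736^4·0.264^8 = 0.0034273
Total = 0.0040364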